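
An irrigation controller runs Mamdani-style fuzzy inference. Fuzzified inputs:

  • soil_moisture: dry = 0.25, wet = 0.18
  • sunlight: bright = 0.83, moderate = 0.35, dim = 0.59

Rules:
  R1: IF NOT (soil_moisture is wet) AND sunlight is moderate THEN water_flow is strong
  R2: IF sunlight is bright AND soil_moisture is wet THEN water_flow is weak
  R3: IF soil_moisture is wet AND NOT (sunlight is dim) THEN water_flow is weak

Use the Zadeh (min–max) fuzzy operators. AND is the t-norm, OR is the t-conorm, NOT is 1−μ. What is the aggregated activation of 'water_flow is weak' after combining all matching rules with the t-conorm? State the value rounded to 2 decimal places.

0.18

R1: ¬wet=1−0.18=0.82, moderate=0.35; AND[min(a, b)] → w = 0.35
R2: bright=0.83, wet=0.18; AND[min(a, b)] → w = 0.18
R3: wet=0.18, ¬dim=1−0.59=0.41; AND[min(a, b)] → w = 0.18
Rules with consequent 'weak': {R2, R3} → strengths 0.18, 0.18
Aggregate via t-conorm [max(a, b)]: 0.18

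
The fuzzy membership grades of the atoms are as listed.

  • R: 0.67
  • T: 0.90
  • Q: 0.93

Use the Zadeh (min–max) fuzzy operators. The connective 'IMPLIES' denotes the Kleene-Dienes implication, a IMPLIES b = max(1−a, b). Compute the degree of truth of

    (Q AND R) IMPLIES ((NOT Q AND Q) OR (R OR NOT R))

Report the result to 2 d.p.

0.67

Q AND R = min(a, b) on (0.93, 0.67) = 0.67
NOT Q = 1 − 0.93 = 0.07
NOT Q AND Q = min(a, b) on (0.07, 0.93) = 0.07
NOT R = 1 − 0.67 = 0.33
R OR NOT R = max(a, b) on (0.67, 0.33) = 0.67
(NOT Q AND Q) OR (R OR NOT R) = max(a, b) on (0.07, 0.67) = 0.67
(Q AND R) IMPLIES ((NOT Q AND Q) OR (R OR NOT R))  [Kleene-Dienes: max(1−a, b)] with a=0.67, b=0.67 → 0.67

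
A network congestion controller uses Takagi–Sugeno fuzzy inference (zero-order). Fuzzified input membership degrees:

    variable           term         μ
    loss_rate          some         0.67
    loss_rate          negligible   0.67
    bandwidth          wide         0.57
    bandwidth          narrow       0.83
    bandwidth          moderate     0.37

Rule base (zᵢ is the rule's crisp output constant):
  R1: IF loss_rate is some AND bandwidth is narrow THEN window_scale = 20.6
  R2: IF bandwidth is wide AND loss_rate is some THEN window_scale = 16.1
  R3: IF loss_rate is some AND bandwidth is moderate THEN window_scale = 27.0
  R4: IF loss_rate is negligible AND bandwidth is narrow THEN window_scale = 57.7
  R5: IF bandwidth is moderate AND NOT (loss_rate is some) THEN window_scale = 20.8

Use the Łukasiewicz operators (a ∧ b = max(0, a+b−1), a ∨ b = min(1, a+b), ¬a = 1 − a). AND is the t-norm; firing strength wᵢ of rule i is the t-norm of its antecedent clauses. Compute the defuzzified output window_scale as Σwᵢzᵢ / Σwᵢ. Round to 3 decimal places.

34.448

R1 (z=20.6): some=0.67, narrow=0.83; AND[max(0, a+b−1)] → w = 0.50
R2 (z=16.1): wide=0.57, some=0.67; AND[max(0, a+b−1)] → w = 0.24
R3 (z=27.0): some=0.67, moderate=0.37; AND[max(0, a+b−1)] → w = 0.04
R4 (z=57.7): negligible=0.67, narrow=0.83; AND[max(0, a+b−1)] → w = 0.50
R5 (z=20.8): moderate=0.37, ¬some=1−0.67=0.33; AND[max(0, a+b−1)] → w = 0.00
Weighted average = (0.50·20.6 + 0.24·16.1 + 0.04·27.0 + 0.50·57.7 + 0.00·20.8) / (0.50 + 0.24 + 0.04 + 0.50 + 0.00)
  = 44.0940 / 1.2800 = 34.448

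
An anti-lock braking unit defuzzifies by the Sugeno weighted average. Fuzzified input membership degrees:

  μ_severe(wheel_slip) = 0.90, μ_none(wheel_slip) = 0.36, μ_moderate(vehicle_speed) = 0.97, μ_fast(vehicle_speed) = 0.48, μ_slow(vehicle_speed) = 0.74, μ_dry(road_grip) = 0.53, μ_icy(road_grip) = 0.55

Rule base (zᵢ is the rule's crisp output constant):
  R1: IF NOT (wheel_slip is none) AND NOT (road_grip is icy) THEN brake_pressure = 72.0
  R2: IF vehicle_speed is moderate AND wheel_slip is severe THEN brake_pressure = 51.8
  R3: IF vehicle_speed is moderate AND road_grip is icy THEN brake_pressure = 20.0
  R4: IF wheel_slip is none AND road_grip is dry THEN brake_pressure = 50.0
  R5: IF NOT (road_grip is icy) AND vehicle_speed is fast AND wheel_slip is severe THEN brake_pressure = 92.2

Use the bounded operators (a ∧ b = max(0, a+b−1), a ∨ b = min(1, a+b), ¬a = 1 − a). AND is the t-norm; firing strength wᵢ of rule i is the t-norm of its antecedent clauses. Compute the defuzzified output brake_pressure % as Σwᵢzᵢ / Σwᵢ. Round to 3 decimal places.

41.855

R1 (z=72.0): ¬none=1−0.36=0.64, ¬icy=1−0.55=0.45; AND[max(0, a+b−1)] → w = 0.09
R2 (z=51.8): moderate=0.97, severe=0.90; AND[max(0, a+b−1)] → w = 0.87
R3 (z=20.0): moderate=0.97, icy=0.55; AND[max(0, a+b−1)] → w = 0.52
R4 (z=50.0): none=0.36, dry=0.53; AND[max(0, a+b−1)] → w = 0.00
R5 (z=92.2): ¬icy=1−0.55=0.45, fast=0.48, severe=0.90; AND[max(0, a+b−1)] → w = 0.00
Weighted average = (0.09·72.0 + 0.87·51.8 + 0.52·20.0 + 0.00·50.0 + 0.00·92.2) / (0.09 + 0.87 + 0.52 + 0.00 + 0.00)
  = 61.9460 / 1.4800 = 41.855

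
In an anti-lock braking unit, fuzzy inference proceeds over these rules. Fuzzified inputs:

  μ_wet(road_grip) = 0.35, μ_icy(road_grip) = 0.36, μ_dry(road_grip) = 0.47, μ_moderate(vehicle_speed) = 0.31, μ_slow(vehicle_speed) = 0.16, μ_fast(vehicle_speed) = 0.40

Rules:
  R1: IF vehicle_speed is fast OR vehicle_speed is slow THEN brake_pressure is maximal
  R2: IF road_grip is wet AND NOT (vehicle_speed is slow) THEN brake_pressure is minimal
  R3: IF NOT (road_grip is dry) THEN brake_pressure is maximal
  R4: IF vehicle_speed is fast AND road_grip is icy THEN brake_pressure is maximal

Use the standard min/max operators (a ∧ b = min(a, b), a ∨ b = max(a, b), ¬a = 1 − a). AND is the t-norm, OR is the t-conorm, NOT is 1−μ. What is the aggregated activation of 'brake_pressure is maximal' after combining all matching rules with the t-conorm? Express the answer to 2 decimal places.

R1: fast=0.40, slow=0.16; OR[max(a, b)] → w = 0.40
R2: wet=0.35, ¬slow=1−0.16=0.84; AND[min(a, b)] → w = 0.35
R3: ¬dry=1−0.47=0.53 → w = 0.53
R4: fast=0.40, icy=0.36; AND[min(a, b)] → w = 0.36
Rules with consequent 'maximal': {R1, R3, R4} → strengths 0.40, 0.53, 0.36
Aggregate via t-conorm [max(a, b)]: 0.53

0.53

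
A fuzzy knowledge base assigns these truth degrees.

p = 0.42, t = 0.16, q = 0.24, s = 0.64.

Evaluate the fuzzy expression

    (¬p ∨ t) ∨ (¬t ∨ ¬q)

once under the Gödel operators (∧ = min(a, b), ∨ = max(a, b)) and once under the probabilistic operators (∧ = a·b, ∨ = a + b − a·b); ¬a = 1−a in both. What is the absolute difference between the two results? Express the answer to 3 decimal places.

0.146

Under Gödel:
  ¬p = 1 − 0.42 = 0.58
  ¬p ∨ t = max(a, b) on (0.58, 0.16) = 0.58
  ¬t = 1 − 0.16 = 0.84
  ¬q = 1 − 0.24 = 0.76
  ¬t ∨ ¬q = max(a, b) on (0.84, 0.76) = 0.84
  (¬p ∨ t) ∨ (¬t ∨ ¬q) = max(a, b) on (0.58, 0.84) = 0.84
  → value = 0.8400
Under probabilistic:
  ¬p = 1 − 0.4200 = 0.5800
  ¬p ∨ t = a + b − a·b on (0.5800, 0.1600) = 0.6472
  ¬t = 1 − 0.1600 = 0.8400
  ¬q = 1 − 0.2400 = 0.7600
  ¬t ∨ ¬q = a + b − a·b on (0.8400, 0.7600) = 0.9616
  (¬p ∨ t) ∨ (¬t ∨ ¬q) = a + b − a·b on (0.6472, 0.9616) = 0.9865
  → value = 0.9865
|0.8400 − 0.9865| = 0.146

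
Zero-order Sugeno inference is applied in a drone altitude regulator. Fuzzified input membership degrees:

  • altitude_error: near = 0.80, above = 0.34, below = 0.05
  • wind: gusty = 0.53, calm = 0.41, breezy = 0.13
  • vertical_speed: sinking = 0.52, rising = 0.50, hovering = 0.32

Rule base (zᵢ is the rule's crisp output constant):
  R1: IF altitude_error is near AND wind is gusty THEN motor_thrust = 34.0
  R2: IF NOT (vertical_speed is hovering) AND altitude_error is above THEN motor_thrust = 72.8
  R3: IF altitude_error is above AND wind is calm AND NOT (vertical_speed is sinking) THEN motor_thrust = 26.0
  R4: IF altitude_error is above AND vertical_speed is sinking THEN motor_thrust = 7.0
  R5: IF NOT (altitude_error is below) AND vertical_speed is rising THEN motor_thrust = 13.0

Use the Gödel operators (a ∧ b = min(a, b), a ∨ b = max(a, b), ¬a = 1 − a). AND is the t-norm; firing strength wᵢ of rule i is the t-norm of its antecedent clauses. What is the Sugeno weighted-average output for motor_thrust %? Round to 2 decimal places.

R1 (z=34.0): near=0.80, gusty=0.53; AND[min(a, b)] → w = 0.53
R2 (z=72.8): ¬hovering=1−0.32=0.68, above=0.34; AND[min(a, b)] → w = 0.34
R3 (z=26.0): above=0.34, calm=0.41, ¬sinking=1−0.52=0.48; AND[min(a, b)] → w = 0.34
R4 (z=7.0): above=0.34, sinking=0.52; AND[min(a, b)] → w = 0.34
R5 (z=13.0): ¬below=1−0.05=0.95, rising=0.50; AND[min(a, b)] → w = 0.50
Weighted average = (0.53·34.0 + 0.34·72.8 + 0.34·26.0 + 0.34·7.0 + 0.50·13.0) / (0.53 + 0.34 + 0.34 + 0.34 + 0.50)
  = 60.4920 / 2.0500 = 29.51

29.51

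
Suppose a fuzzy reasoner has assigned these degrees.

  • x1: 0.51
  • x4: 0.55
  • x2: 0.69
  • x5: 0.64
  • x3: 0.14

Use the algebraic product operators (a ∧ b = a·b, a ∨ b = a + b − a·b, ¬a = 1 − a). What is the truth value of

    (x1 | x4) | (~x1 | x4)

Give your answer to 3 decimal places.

0.949

x1 | x4 = a + b − a·b on (0.5100, 0.5500) = 0.7795
~x1 = 1 − 0.5100 = 0.4900
~x1 | x4 = a + b − a·b on (0.4900, 0.5500) = 0.7705
(x1 | x4) | (~x1 | x4) = a + b − a·b on (0.7795, 0.7705) = 0.9494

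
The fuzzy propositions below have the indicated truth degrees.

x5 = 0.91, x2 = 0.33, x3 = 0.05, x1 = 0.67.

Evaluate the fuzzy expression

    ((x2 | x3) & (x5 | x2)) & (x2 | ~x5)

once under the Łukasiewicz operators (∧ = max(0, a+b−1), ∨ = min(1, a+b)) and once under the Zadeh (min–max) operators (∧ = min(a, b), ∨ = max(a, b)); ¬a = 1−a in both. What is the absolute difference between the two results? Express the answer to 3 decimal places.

0.330

Under Łukasiewicz:
  x2 | x3 = min(1, a+b) on (0.33, 0.05) = 0.38
  x5 | x2 = min(1, a+b) on (0.91, 0.33) = 1.00
  (x2 | x3) & (x5 | x2) = max(0, a+b−1) on (0.38, 1.00) = 0.38
  ~x5 = 1 − 0.91 = 0.09
  x2 | ~x5 = min(1, a+b) on (0.33, 0.09) = 0.42
  ((x2 | x3) & (x5 | x2)) & (x2 | ~x5) = max(0, a+b−1) on (0.38, 0.42) = 0.00
  → value = 0.0000
Under Zadeh (min–max):
  x2 | x3 = max(a, b) on (0.33, 0.05) = 0.33
  x5 | x2 = max(a, b) on (0.91, 0.33) = 0.91
  (x2 | x3) & (x5 | x2) = min(a, b) on (0.33, 0.91) = 0.33
  ~x5 = 1 − 0.91 = 0.09
  x2 | ~x5 = max(a, b) on (0.33, 0.09) = 0.33
  ((x2 | x3) & (x5 | x2)) & (x2 | ~x5) = min(a, b) on (0.33, 0.33) = 0.33
  → value = 0.3300
|0.0000 − 0.3300| = 0.330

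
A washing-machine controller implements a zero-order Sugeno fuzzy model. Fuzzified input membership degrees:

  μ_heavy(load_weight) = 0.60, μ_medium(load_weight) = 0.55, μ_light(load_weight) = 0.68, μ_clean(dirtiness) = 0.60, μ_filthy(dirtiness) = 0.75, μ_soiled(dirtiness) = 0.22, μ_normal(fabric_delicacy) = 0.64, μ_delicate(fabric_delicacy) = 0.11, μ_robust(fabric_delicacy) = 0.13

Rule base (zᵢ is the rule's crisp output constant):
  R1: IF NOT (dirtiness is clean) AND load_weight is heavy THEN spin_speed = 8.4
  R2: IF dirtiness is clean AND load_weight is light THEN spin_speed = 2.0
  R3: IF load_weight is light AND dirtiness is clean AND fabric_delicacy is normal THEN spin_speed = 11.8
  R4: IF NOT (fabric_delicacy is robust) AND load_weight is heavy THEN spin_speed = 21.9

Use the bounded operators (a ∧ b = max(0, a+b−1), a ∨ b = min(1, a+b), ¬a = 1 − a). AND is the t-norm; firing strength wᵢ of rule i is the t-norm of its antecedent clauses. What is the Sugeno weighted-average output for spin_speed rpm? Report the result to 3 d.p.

R1 (z=8.4): ¬clean=1−0.60=0.40, heavy=0.60; AND[max(0, a+b−1)] → w = 0.00
R2 (z=2.0): clean=0.60, light=0.68; AND[max(0, a+b−1)] → w = 0.28
R3 (z=11.8): light=0.68, clean=0.60, normal=0.64; AND[max(0, a+b−1)] → w = 0.00
R4 (z=21.9): ¬robust=1−0.13=0.87, heavy=0.60; AND[max(0, a+b−1)] → w = 0.47
Weighted average = (0.00·8.4 + 0.28·2.0 + 0.00·11.8 + 0.47·21.9) / (0.00 + 0.28 + 0.00 + 0.47)
  = 10.8530 / 0.7500 = 14.471

14.471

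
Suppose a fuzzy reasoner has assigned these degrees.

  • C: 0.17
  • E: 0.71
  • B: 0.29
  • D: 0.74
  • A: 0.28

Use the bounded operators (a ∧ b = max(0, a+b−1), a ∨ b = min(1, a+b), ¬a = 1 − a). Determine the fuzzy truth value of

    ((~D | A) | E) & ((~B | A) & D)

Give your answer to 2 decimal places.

0.73

~D = 1 − 0.74 = 0.26
~D | A = min(1, a+b) on (0.26, 0.28) = 0.54
(~D | A) | E = min(1, a+b) on (0.54, 0.71) = 1.00
~B = 1 − 0.29 = 0.71
~B | A = min(1, a+b) on (0.71, 0.28) = 0.99
(~B | A) & D = max(0, a+b−1) on (0.99, 0.74) = 0.73
((~D | A) | E) & ((~B | A) & D) = max(0, a+b−1) on (1.00, 0.73) = 0.73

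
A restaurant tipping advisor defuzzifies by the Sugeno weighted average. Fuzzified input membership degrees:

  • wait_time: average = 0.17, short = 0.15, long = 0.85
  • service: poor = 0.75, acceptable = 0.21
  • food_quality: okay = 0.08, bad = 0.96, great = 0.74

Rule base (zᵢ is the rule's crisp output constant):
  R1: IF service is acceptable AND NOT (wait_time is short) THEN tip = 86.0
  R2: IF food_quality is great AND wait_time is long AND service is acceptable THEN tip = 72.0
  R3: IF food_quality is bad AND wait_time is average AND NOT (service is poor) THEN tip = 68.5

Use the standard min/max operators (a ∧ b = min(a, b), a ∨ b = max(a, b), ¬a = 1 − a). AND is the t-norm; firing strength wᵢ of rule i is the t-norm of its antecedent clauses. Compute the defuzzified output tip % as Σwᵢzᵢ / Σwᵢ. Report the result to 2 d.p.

75.97

R1 (z=86.0): acceptable=0.21, ¬short=1−0.15=0.85; AND[min(a, b)] → w = 0.21
R2 (z=72.0): great=0.74, long=0.85, acceptable=0.21; AND[min(a, b)] → w = 0.21
R3 (z=68.5): bad=0.96, average=0.17, ¬poor=1−0.75=0.25; AND[min(a, b)] → w = 0.17
Weighted average = (0.21·86.0 + 0.21·72.0 + 0.17·68.5) / (0.21 + 0.21 + 0.17)
  = 44.8250 / 0.5900 = 75.97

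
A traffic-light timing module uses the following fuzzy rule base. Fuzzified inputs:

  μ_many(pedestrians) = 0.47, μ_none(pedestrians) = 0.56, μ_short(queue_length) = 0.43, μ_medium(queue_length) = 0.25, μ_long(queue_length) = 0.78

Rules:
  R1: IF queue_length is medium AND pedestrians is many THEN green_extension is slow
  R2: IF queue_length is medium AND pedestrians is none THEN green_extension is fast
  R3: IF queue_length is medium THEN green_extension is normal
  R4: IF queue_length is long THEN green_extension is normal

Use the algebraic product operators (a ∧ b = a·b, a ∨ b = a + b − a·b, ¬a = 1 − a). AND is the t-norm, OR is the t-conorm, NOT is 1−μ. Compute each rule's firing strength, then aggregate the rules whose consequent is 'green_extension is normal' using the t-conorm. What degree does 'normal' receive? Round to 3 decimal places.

0.835

R1: medium=0.25, many=0.47; AND[a·b] → w = 0.1175
R2: medium=0.25, none=0.56; AND[a·b] → w = 0.1400
R3: medium=0.25 → w = 0.2500
R4: long=0.78 → w = 0.7800
Rules with consequent 'normal': {R3, R4} → strengths 0.2500, 0.7800
Aggregate via t-conorm [a + b − a·b]: 0.8350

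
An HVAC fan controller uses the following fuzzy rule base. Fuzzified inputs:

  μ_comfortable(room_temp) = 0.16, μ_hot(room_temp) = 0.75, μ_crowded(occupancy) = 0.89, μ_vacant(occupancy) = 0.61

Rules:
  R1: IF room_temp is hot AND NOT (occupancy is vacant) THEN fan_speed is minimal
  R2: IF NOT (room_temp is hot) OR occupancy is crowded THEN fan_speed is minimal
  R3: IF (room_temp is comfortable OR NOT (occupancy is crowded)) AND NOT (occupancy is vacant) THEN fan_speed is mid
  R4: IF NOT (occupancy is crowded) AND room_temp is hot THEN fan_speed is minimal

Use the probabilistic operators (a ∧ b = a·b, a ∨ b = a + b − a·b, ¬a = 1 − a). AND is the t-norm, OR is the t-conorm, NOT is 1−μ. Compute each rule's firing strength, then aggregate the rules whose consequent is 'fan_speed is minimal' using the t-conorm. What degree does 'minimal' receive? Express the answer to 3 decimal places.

0.946

R1: hot=0.75, ¬vacant=1−0.61=0.39; AND[a·b] → w = 0.2925
R2: ¬hot=1−0.75=0.25, crowded=0.89; OR[a + b − a·b] → w = 0.9175
R3: (comfortable=0.16 OR ¬crowded=1−0.89=0.11) = 0.2524; AND[a·b] with ¬vacant=1−0.61=0.39 → w = 0.0984
R4: ¬crowded=1−0.89=0.11, hot=0.75; AND[a·b] → w = 0.0825
Rules with consequent 'minimal': {R1, R2, R4} → strengths 0.2925, 0.9175, 0.0825
Aggregate via t-conorm [a + b − a·b]: 0.9464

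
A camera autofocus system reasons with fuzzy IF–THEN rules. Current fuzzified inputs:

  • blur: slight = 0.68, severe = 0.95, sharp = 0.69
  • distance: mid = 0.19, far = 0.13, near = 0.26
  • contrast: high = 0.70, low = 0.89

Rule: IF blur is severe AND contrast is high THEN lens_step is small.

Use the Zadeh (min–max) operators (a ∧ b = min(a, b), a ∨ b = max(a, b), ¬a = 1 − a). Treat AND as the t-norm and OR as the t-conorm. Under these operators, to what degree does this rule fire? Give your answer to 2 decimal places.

firing strength: severe=0.95, high=0.70; AND[min(a, b)] → w = 0.70

0.70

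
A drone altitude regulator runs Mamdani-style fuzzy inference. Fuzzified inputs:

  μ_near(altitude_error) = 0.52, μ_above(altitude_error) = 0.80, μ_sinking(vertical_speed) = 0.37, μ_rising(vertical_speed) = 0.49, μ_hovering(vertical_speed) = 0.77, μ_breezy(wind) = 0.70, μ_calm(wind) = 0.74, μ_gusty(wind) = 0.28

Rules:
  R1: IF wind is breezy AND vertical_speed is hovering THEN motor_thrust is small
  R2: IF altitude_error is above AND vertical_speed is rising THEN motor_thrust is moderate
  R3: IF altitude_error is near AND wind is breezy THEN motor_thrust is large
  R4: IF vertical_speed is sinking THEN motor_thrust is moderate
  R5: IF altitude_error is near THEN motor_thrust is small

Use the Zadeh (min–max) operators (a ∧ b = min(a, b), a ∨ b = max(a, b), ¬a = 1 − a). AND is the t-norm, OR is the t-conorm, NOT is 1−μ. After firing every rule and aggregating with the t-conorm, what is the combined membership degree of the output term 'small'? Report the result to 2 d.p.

0.70

R1: breezy=0.70, hovering=0.77; AND[min(a, b)] → w = 0.70
R2: above=0.80, rising=0.49; AND[min(a, b)] → w = 0.49
R3: near=0.52, breezy=0.70; AND[min(a, b)] → w = 0.52
R4: sinking=0.37 → w = 0.37
R5: near=0.52 → w = 0.52
Rules with consequent 'small': {R1, R5} → strengths 0.70, 0.52
Aggregate via t-conorm [max(a, b)]: 0.70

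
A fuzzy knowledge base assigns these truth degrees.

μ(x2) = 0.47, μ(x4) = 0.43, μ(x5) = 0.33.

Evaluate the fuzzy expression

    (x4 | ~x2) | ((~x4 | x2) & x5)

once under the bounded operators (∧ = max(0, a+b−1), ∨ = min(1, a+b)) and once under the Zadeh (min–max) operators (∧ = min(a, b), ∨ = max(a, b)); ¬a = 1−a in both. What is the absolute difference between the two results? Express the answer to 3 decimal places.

Under bounded:
  ~x2 = 1 − 0.47 = 0.53
  x4 | ~x2 = min(1, a+b) on (0.43, 0.53) = 0.96
  ~x4 = 1 − 0.43 = 0.57
  ~x4 | x2 = min(1, a+b) on (0.57, 0.47) = 1.00
  (~x4 | x2) & x5 = max(0, a+b−1) on (1.00, 0.33) = 0.33
  (x4 | ~x2) | ((~x4 | x2) & x5) = min(1, a+b) on (0.96, 0.33) = 1.00
  → value = 1.0000
Under Zadeh (min–max):
  ~x2 = 1 − 0.47 = 0.53
  x4 | ~x2 = max(a, b) on (0.43, 0.53) = 0.53
  ~x4 = 1 − 0.43 = 0.57
  ~x4 | x2 = max(a, b) on (0.57, 0.47) = 0.57
  (~x4 | x2) & x5 = min(a, b) on (0.57, 0.33) = 0.33
  (x4 | ~x2) | ((~x4 | x2) & x5) = max(a, b) on (0.53, 0.33) = 0.53
  → value = 0.5300
|1.0000 − 0.5300| = 0.470

0.470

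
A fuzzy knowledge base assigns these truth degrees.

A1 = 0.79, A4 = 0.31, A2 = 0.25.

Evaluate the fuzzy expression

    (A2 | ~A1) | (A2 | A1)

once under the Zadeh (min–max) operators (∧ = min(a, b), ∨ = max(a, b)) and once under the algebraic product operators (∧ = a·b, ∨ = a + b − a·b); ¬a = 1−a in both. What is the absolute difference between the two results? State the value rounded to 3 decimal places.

0.117

Under Zadeh (min–max):
  ~A1 = 1 − 0.79 = 0.21
  A2 | ~A1 = max(a, b) on (0.25, 0.21) = 0.25
  A2 | A1 = max(a, b) on (0.25, 0.79) = 0.79
  (A2 | ~A1) | (A2 | A1) = max(a, b) on (0.25, 0.79) = 0.79
  → value = 0.7900
Under algebraic product:
  ~A1 = 1 − 0.7900 = 0.2100
  A2 | ~A1 = a + b − a·b on (0.2500, 0.2100) = 0.4075
  A2 | A1 = a + b − a·b on (0.2500, 0.7900) = 0.8425
  (A2 | ~A1) | (A2 | A1) = a + b − a·b on (0.4075, 0.8425) = 0.9067
  → value = 0.9067
|0.7900 − 0.9067| = 0.117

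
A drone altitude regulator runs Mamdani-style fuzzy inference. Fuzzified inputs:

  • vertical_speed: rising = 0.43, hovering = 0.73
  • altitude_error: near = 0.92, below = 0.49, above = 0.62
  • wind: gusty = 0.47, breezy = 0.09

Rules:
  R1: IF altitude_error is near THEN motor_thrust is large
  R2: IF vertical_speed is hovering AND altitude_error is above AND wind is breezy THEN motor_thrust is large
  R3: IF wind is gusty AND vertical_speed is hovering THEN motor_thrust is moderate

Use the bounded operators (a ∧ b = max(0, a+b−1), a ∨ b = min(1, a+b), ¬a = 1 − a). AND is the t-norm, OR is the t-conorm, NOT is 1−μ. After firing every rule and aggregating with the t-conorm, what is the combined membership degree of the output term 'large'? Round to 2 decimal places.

0.92

R1: near=0.92 → w = 0.92
R2: hovering=0.73, above=0.62, breezy=0.09; AND[max(0, a+b−1)] → w = 0.00
R3: gusty=0.47, hovering=0.73; AND[max(0, a+b−1)] → w = 0.20
Rules with consequent 'large': {R1, R2} → strengths 0.92, 0.00
Aggregate via t-conorm [min(1, a+b)]: 0.92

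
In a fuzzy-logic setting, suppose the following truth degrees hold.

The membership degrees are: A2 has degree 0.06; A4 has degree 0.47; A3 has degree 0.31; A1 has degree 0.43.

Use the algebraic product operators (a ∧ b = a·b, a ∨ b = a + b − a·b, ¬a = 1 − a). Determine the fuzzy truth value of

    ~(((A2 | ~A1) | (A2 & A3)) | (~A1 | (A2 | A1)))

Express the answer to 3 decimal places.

~A1 = 1 − 0.4300 = 0.5700
A2 | ~A1 = a + b − a·b on (0.0600, 0.5700) = 0.5958
A2 & A3 = a·b on (0.0600, 0.3100) = 0.0186
(A2 | ~A1) | (A2 & A3) = a + b − a·b on (0.5958, 0.0186) = 0.6033
~A1 = 1 − 0.4300 = 0.5700
A2 | A1 = a + b − a·b on (0.0600, 0.4300) = 0.4642
~A1 | (A2 | A1) = a + b − a·b on (0.5700, 0.4642) = 0.7696
((A2 | ~A1) | (A2 & A3)) | (~A1 | (A2 | A1)) = a + b − a·b on (0.6033, 0.7696) = 0.9086
~(((A2 | ~A1) | (A2 & A3)) | (~A1 | (A2 | A1))) = 1 − 0.9086 = 0.0914

0.091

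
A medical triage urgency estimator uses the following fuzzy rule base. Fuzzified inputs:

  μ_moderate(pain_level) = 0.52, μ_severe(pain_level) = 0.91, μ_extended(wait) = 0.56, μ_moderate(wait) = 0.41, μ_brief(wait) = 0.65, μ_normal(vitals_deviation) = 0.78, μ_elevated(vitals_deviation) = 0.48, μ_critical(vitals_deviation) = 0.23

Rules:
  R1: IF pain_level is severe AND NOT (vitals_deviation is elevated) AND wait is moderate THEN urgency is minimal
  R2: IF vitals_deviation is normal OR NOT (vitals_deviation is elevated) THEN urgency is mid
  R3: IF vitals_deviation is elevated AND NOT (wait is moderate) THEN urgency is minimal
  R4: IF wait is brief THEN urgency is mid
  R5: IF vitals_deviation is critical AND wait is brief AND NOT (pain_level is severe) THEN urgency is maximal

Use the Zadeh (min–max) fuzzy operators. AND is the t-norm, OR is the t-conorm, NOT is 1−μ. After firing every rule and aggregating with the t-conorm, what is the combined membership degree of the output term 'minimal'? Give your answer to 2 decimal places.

R1: severe=0.91, ¬elevated=1−0.48=0.52, moderate=0.41; AND[min(a, b)] → w = 0.41
R2: normal=0.78, ¬elevated=1−0.48=0.52; OR[max(a, b)] → w = 0.78
R3: elevated=0.48, ¬moderate=1−0.41=0.59; AND[min(a, b)] → w = 0.48
R4: brief=0.65 → w = 0.65
R5: critical=0.23, brief=0.65, ¬severe=1−0.91=0.09; AND[min(a, b)] → w = 0.09
Rules with consequent 'minimal': {R1, R3} → strengths 0.41, 0.48
Aggregate via t-conorm [max(a, b)]: 0.48

0.48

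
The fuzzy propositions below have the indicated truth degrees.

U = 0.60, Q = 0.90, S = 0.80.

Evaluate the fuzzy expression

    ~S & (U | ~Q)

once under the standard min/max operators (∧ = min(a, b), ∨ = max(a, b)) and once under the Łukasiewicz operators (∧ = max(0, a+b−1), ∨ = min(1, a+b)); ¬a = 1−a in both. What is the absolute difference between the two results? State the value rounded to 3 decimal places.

0.200

Under standard min/max:
  ~S = 1 − 0.80 = 0.20
  ~Q = 1 − 0.90 = 0.10
  U | ~Q = max(a, b) on (0.60, 0.10) = 0.60
  ~S & (U | ~Q) = min(a, b) on (0.20, 0.60) = 0.20
  → value = 0.2000
Under Łukasiewicz:
  ~S = 1 − 0.80 = 0.20
  ~Q = 1 − 0.90 = 0.10
  U | ~Q = min(1, a+b) on (0.60, 0.10) = 0.70
  ~S & (U | ~Q) = max(0, a+b−1) on (0.20, 0.70) = 0.00
  → value = 0.0000
|0.2000 − 0.0000| = 0.200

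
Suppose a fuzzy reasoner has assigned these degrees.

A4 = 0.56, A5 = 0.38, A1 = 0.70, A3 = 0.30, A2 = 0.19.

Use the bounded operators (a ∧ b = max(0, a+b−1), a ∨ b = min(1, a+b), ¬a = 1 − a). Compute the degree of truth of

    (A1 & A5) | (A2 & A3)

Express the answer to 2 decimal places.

0.08

A1 & A5 = max(0, a+b−1) on (0.70, 0.38) = 0.08
A2 & A3 = max(0, a+b−1) on (0.19, 0.30) = 0.00
(A1 & A5) | (A2 & A3) = min(1, a+b) on (0.08, 0.00) = 0.08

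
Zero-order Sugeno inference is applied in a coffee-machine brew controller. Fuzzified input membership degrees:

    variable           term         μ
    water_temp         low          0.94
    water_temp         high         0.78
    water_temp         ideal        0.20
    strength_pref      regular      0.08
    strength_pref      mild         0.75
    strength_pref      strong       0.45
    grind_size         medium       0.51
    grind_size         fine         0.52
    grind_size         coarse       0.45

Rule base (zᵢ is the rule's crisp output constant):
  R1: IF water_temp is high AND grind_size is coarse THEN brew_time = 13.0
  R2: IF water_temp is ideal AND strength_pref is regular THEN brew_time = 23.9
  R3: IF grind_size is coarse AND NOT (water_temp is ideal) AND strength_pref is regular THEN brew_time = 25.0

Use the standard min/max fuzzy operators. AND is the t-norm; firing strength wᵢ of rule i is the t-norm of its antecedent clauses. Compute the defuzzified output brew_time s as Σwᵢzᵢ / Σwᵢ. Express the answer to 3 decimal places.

16.003

R1 (z=13.0): high=0.78, coarse=0.45; AND[min(a, b)] → w = 0.45
R2 (z=23.9): ideal=0.20, regular=0.08; AND[min(a, b)] → w = 0.08
R3 (z=25.0): coarse=0.45, ¬ideal=1−0.20=0.80, regular=0.08; AND[min(a, b)] → w = 0.08
Weighted average = (0.45·13.0 + 0.08·23.9 + 0.08·25.0) / (0.45 + 0.08 + 0.08)
  = 9.7620 / 0.6100 = 16.003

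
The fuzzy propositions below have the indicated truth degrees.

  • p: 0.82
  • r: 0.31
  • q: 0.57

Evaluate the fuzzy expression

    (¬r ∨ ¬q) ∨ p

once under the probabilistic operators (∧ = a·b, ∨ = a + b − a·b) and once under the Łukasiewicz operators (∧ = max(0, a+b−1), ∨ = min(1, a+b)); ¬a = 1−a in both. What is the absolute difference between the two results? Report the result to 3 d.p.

0.032

Under probabilistic:
  ¬r = 1 − 0.3100 = 0.6900
  ¬q = 1 − 0.5700 = 0.4300
  ¬r ∨ ¬q = a + b − a·b on (0.6900, 0.4300) = 0.8233
  (¬r ∨ ¬q) ∨ p = a + b − a·b on (0.8233, 0.8200) = 0.9682
  → value = 0.9682
Under Łukasiewicz:
  ¬r = 1 − 0.31 = 0.69
  ¬q = 1 − 0.57 = 0.43
  ¬r ∨ ¬q = min(1, a+b) on (0.69, 0.43) = 1.00
  (¬r ∨ ¬q) ∨ p = min(1, a+b) on (1.00, 0.82) = 1.00
  → value = 1.0000
|0.9682 − 1.0000| = 0.032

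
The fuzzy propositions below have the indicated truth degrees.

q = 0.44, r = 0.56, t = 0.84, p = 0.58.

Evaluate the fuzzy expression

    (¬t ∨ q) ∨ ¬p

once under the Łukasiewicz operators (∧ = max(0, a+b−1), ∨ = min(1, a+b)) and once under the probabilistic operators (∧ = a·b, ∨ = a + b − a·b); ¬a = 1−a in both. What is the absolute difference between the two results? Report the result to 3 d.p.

Under Łukasiewicz:
  ¬t = 1 − 0.84 = 0.16
  ¬t ∨ q = min(1, a+b) on (0.16, 0.44) = 0.60
  ¬p = 1 − 0.58 = 0.42
  (¬t ∨ q) ∨ ¬p = min(1, a+b) on (0.60, 0.42) = 1.00
  → value = 1.0000
Under probabilistic:
  ¬t = 1 − 0.8400 = 0.1600
  ¬t ∨ q = a + b − a·b on (0.1600, 0.4400) = 0.5296
  ¬p = 1 − 0.5800 = 0.4200
  (¬t ∨ q) ∨ ¬p = a + b − a·b on (0.5296, 0.4200) = 0.7272
  → value = 0.7272
|1.0000 − 0.7272| = 0.273

0.273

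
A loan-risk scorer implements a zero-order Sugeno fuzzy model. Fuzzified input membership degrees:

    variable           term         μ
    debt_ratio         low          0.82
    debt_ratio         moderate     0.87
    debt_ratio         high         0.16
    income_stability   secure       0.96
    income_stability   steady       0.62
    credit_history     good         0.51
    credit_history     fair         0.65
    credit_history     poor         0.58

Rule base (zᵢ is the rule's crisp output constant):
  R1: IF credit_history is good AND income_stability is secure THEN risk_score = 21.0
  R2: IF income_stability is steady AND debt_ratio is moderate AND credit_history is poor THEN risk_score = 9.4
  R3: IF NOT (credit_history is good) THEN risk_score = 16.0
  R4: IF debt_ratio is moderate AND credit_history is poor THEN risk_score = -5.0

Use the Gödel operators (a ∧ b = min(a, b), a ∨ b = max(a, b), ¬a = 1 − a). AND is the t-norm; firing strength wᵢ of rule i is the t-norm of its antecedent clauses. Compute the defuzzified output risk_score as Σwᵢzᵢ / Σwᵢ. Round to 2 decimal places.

9.77

R1 (z=21.0): good=0.51, secure=0.96; AND[min(a, b)] → w = 0.51
R2 (z=9.4): steady=0.62, moderate=0.87, poor=0.58; AND[min(a, b)] → w = 0.58
R3 (z=16.0): ¬good=1−0.51=0.49 → w = 0.49
R4 (z=-5.0): moderate=0.87, poor=0.58; AND[min(a, b)] → w = 0.58
Weighted average = (0.51·21.0 + 0.58·9.4 + 0.49·16.0 + 0.58·-5.0) / (0.51 + 0.58 + 0.49 + 0.58)
  = 21.1020 / 2.1600 = 9.77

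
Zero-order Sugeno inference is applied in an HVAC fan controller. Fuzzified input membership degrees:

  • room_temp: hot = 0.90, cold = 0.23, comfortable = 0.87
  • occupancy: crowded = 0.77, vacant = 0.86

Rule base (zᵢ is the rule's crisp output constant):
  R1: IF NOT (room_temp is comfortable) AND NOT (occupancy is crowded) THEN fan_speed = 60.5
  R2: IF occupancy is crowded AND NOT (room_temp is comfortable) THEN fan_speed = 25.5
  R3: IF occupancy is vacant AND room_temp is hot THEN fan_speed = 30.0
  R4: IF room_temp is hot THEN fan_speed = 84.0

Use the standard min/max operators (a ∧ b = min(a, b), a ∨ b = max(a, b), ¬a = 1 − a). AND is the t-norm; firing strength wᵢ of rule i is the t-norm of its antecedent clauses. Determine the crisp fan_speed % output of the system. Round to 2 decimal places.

R1 (z=60.5): ¬comfortable=1−0.87=0.13, ¬crowded=1−0.77=0.23; AND[min(a, b)] → w = 0.13
R2 (z=25.5): crowded=0.77, ¬comfortable=1−0.87=0.13; AND[min(a, b)] → w = 0.13
R3 (z=30.0): vacant=0.86, hot=0.90; AND[min(a, b)] → w = 0.86
R4 (z=84.0): hot=0.90 → w = 0.90
Weighted average = (0.13·60.5 + 0.13·25.5 + 0.86·30.0 + 0.90·84.0) / (0.13 + 0.13 + 0.86 + 0.90)
  = 112.5800 / 2.0200 = 55.73

55.73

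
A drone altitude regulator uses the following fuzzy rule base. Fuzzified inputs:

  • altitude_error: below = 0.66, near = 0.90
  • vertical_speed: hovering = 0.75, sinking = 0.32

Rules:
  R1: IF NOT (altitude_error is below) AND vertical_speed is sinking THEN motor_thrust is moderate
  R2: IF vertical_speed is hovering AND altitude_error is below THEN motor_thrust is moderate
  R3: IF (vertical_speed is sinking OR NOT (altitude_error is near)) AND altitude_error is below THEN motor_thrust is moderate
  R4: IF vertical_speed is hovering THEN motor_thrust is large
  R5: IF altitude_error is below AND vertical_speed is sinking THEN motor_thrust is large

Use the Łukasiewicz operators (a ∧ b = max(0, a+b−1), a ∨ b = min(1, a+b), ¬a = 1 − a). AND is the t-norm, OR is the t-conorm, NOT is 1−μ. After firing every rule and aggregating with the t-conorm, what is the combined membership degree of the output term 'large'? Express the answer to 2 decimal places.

0.75

R1: ¬below=1−0.66=0.34, sinking=0.32; AND[max(0, a+b−1)] → w = 0.00
R2: hovering=0.75, below=0.66; AND[max(0, a+b−1)] → w = 0.41
R3: (sinking=0.32 OR ¬near=1−0.90=0.10) = 0.42; AND[max(0, a+b−1)] with below=0.66 → w = 0.08
R4: hovering=0.75 → w = 0.75
R5: below=0.66, sinking=0.32; AND[max(0, a+b−1)] → w = 0.00
Rules with consequent 'large': {R4, R5} → strengths 0.75, 0.00
Aggregate via t-conorm [min(1, a+b)]: 0.75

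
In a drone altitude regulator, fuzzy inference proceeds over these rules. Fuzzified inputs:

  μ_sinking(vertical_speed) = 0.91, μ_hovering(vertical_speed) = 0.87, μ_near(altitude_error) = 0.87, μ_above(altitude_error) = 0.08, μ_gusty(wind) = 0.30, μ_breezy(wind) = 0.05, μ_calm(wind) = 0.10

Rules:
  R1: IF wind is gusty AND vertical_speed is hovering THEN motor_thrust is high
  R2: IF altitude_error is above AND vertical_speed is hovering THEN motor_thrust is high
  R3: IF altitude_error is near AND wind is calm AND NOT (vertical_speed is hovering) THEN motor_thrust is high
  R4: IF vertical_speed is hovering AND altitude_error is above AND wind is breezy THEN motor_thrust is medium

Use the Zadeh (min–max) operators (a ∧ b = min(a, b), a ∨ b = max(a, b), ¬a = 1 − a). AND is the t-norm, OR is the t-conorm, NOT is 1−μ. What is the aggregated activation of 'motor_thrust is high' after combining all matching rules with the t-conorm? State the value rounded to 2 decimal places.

R1: gusty=0.30, hovering=0.87; AND[min(a, b)] → w = 0.30
R2: above=0.08, hovering=0.87; AND[min(a, b)] → w = 0.08
R3: near=0.87, calm=0.10, ¬hovering=1−0.87=0.13; AND[min(a, b)] → w = 0.10
R4: hovering=0.87, above=0.08, breezy=0.05; AND[min(a, b)] → w = 0.05
Rules with consequent 'high': {R1, R2, R3} → strengths 0.30, 0.08, 0.10
Aggregate via t-conorm [max(a, b)]: 0.30

0.30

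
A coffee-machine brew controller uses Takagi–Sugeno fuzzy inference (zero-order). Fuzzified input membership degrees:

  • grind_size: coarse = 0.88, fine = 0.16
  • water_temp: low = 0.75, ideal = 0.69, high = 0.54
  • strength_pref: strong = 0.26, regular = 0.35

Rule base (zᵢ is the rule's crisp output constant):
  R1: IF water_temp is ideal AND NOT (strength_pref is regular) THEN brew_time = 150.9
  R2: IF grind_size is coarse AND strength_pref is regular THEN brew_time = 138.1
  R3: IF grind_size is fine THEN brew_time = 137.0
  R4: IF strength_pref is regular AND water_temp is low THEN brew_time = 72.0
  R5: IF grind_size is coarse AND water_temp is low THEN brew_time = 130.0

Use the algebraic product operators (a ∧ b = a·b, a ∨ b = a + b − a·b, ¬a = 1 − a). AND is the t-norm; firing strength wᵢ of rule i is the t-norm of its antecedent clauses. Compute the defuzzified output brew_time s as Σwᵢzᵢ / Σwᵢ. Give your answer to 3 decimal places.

128.784

R1 (z=150.9): ideal=0.69, ¬regular=1−0.35=0.65; AND[a·b] → w = 0.4485
R2 (z=138.1): coarse=0.88, regular=0.35; AND[a·b] → w = 0.3080
R3 (z=137.0): fine=0.16 → w = 0.1600
R4 (z=72.0): regular=0.35, low=0.75; AND[a·b] → w = 0.2625
R5 (z=130.0): coarse=0.88, low=0.75; AND[a·b] → w = 0.6600
Weighted average = (0.4485·150.9 + 0.3080·138.1 + 0.1600·137.0 + 0.2625·72.0 + 0.6600·130.0) / (0.4485 + 0.3080 + 0.1600 + 0.2625 + 0.6600)
  = 236.8334 / 1.8390 = 128.784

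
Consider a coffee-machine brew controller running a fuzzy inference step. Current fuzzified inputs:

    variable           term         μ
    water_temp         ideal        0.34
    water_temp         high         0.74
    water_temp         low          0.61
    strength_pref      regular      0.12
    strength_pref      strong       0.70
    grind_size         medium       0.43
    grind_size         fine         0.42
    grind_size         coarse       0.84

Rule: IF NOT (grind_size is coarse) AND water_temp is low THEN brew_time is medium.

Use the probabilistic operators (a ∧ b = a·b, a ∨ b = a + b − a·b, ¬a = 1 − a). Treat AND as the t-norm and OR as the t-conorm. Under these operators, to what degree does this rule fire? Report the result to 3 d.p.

firing strength: ¬coarse=1−0.84=0.16, low=0.61; AND[a·b] → w = 0.0976

0.098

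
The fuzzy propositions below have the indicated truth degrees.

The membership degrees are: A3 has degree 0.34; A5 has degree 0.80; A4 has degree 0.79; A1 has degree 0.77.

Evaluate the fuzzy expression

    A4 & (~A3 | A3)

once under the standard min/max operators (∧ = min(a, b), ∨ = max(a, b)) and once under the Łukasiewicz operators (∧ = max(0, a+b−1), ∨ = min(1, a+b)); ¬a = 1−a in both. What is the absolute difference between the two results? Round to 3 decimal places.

0.130

Under standard min/max:
  ~A3 = 1 − 0.34 = 0.66
  ~A3 | A3 = max(a, b) on (0.66, 0.34) = 0.66
  A4 & (~A3 | A3) = min(a, b) on (0.79, 0.66) = 0.66
  → value = 0.6600
Under Łukasiewicz:
  ~A3 = 1 − 0.34 = 0.66
  ~A3 | A3 = min(1, a+b) on (0.66, 0.34) = 1.00
  A4 & (~A3 | A3) = max(0, a+b−1) on (0.79, 1.00) = 0.79
  → value = 0.7900
|0.6600 − 0.7900| = 0.130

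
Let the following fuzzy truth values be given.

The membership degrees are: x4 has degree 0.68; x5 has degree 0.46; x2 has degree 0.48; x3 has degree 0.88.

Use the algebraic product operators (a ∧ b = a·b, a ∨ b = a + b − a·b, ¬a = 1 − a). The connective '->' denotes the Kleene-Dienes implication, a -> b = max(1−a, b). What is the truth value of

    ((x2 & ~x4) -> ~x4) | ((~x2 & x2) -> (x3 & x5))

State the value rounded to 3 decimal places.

~x4 = 1 − 0.6800 = 0.3200
x2 & ~x4 = a·b on (0.4800, 0.3200) = 0.1536
~x4 = 1 − 0.6800 = 0.3200
(x2 & ~x4) -> ~x4  [Kleene-Dienes: max(1−a, b)] with a=0.1536, b=0.3200 → 0.8464
~x2 = 1 − 0.4800 = 0.5200
~x2 & x2 = a·b on (0.5200, 0.4800) = 0.2496
x3 & x5 = a·b on (0.8800, 0.4600) = 0.4048
(~x2 & x2) -> (x3 & x5)  [Kleene-Dienes: max(1−a, b)] with a=0.2496, b=0.4048 → 0.7504
((x2 & ~x4) -> ~x4) | ((~x2 & x2) -> (x3 & x5)) = a + b − a·b on (0.8464, 0.7504) = 0.9617

0.962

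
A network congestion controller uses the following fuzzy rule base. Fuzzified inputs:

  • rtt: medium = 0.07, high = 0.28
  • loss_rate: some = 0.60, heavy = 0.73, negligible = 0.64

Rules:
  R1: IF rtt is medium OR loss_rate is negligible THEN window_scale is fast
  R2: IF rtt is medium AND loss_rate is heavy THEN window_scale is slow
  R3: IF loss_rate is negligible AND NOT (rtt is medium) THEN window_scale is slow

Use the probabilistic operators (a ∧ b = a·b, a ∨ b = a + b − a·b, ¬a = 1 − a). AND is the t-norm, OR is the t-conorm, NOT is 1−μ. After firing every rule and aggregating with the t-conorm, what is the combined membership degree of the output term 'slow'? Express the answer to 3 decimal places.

0.616

R1: medium=0.07, negligible=0.64; OR[a + b − a·b] → w = 0.6652
R2: medium=0.07, heavy=0.73; AND[a·b] → w = 0.0511
R3: negligible=0.64, ¬medium=1−0.07=0.93; AND[a·b] → w = 0.5952
Rules with consequent 'slow': {R2, R3} → strengths 0.0511, 0.5952
Aggregate via t-conorm [a + b − a·b]: 0.6159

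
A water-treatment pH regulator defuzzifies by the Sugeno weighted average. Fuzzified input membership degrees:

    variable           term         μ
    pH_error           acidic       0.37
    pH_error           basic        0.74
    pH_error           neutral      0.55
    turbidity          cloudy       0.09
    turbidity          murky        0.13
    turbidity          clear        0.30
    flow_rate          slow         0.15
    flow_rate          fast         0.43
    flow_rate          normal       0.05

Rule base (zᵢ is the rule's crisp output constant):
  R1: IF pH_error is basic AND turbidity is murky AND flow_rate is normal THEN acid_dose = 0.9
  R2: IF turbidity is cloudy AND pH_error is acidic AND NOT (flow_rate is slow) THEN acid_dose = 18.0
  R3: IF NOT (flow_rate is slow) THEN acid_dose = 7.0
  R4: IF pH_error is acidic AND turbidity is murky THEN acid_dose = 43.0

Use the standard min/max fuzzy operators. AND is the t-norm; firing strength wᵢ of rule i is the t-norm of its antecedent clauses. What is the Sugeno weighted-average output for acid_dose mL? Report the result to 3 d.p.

11.790

R1 (z=0.9): basic=0.74, murky=0.13, normal=0.05; AND[min(a, b)] → w = 0.05
R2 (z=18.0): cloudy=0.09, acidic=0.37, ¬slow=1−0.15=0.85; AND[min(a, b)] → w = 0.09
R3 (z=7.0): ¬slow=1−0.15=0.85 → w = 0.85
R4 (z=43.0): acidic=0.37, murky=0.13; AND[min(a, b)] → w = 0.13
Weighted average = (0.05·0.9 + 0.09·18.0 + 0.85·7.0 + 0.13·43.0) / (0.05 + 0.09 + 0.85 + 0.13)
  = 13.2050 / 1.1200 = 11.790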